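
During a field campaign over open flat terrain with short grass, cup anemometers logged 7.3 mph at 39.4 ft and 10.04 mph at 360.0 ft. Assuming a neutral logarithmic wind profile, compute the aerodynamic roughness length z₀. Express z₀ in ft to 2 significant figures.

z₀ ≈ 0.11 ft

Log law: V(z) ∝ ln(z/z₀). With r = V₁/V₂ = 7.3/10.04 = 0.72709,
r · ln(z₂/z₀) = ln(z₁/z₀) ⇒ ln z₀ = (ln z₁ − r·ln z₂)/(1 − r)
ln z₀ = (3.67377 − 0.72709×5.88610) / 0.27291 = -2.2204
z₀ = exp(-2.2204) = 0.1086 ft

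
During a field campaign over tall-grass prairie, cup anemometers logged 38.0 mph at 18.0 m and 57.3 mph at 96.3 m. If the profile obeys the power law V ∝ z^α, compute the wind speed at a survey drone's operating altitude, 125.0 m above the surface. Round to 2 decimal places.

61.08 mph

First find α: α = ln(V₂/V₁)/ln(z₂/z₁) = ln(57.3/38.0)/ln(96.3/18.0) = 0.41071/1.67710 = 0.2449
Extrapolate from 96.3 m to 125.0 m: V₃ = 57.3 × (125.0/96.3)^0.2449 = 57.3 × 1.0660 = 61.0798 mph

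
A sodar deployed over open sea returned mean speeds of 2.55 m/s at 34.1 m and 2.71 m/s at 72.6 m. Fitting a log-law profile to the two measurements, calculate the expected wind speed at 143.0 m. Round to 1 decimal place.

Log law: V ∝ ln(z/z₀). From the pair, with r = V₁/V₂ = 0.94096,
ln z₀ = (ln z₁ − r·ln z₂)/(1 − r) = (3.5293 − 0.94096×4.2850)/0.05904 = -8.5142 → z₀ = 0.0002006 m
V₃ = V₁ · ln(z₃/z₀)/ln(z₁/z₀) = 2.55 × 13.4770/12.0435 = 2.8535 m/s

2.9 m/s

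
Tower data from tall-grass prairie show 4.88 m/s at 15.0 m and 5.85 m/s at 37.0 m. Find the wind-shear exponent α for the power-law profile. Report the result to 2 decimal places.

Power law: V₂/V₁ = (z₂/z₁)^α ⇒ α = ln(V₂/V₁) / ln(z₂/z₁)
α = ln(5.85/4.88) / ln(37.0/15.0) = ln(1.1988) / ln(2.4667)
  = 0.18130 / 0.90287 = 0.20080

α ≈ 0.20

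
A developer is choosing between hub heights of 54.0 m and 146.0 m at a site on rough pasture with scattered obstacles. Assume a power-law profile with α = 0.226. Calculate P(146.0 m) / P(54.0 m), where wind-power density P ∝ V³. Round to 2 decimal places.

1.96

Speed ratio: V_B/V_A = (z_B/z_A)^α = (146.0/54.0)^0.226 = (2.7037)^0.226 = 1.25205
Power-density ratio: P_B/P_A = (V_B/V_A)³ = (1.25205)³ = 1.96276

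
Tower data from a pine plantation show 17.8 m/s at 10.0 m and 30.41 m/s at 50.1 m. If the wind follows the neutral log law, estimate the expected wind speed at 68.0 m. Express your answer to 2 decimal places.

Log law: V ∝ ln(z/z₀). From the pair, with r = V₁/V₂ = 0.58533,
ln z₀ = (ln z₁ − r·ln z₂)/(1 − r) = (2.3026 − 0.58533×3.9140)/0.41467 = 0.0279 → z₀ = 1.028 m
V₃ = V₁ · ln(z₃/z₀)/ln(z₁/z₀) = 17.8 × 4.1916/2.2747 = 32.8005 m/s

32.80 m/s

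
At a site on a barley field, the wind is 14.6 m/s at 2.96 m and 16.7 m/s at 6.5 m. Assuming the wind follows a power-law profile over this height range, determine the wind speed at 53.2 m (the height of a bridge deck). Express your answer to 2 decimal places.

First find α: α = ln(V₂/V₁)/ln(z₂/z₁) = ln(16.7/14.6)/ln(6.5/2.96) = 0.13439/0.78661 = 0.1708
Extrapolate from 6.5 m to 53.2 m: V₃ = 16.7 × (53.2/6.5)^0.1708 = 16.7 × 1.4321 = 23.9164 m/s

23.92 m/s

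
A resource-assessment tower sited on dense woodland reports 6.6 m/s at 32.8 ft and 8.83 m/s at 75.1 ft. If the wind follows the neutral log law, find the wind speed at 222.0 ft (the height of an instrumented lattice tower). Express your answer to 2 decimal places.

Log law: V ∝ ln(z/z₀). From the pair, with r = V₁/V₂ = 0.74745,
ln z₀ = (ln z₁ − r·ln z₂)/(1 − r) = (3.4904 − 0.74745×4.3188)/0.25255 = 1.0387 → z₀ = 2.825 ft
V₃ = V₁ · ln(z₃/z₀)/ln(z₁/z₀) = 6.6 × 4.3640/2.4517 = 11.7477 m/s

11.75 m/s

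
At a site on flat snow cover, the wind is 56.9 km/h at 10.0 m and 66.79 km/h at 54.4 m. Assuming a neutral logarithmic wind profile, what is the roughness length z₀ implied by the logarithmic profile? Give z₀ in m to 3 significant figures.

Log law: V(z) ∝ ln(z/z₀). With r = V₁/V₂ = 56.9/66.79 = 0.85192,
r · ln(z₂/z₀) = ln(z₁/z₀) ⇒ ln z₀ = (ln z₁ − r·ln z₂)/(1 − r)
ln z₀ = (2.30259 − 0.85192×3.99636) / 0.14808 = -7.4422
z₀ = exp(-7.4422) = 0.0005860 m

z₀ ≈ 0.000586 m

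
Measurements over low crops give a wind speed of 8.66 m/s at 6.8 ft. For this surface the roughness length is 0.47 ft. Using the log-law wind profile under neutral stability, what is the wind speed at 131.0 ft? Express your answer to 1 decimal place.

18.2 m/s

Log law: V(z) ∝ ln(z/z₀), so V₂/V₁ = ln(z₂/z₀) / ln(z₁/z₀).
ln(131.0/0.47) = 5.6302, ln(6.8/0.47) = 2.6719
V₂ = 8.66 × 5.6302/2.6719 = 8.66 × 2.1072 = 18.2480 m/s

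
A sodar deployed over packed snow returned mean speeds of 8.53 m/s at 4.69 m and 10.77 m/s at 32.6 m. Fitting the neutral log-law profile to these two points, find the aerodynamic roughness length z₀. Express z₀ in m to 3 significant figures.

Log law: V(z) ∝ ln(z/z₀). With r = V₁/V₂ = 8.53/10.77 = 0.79201,
r · ln(z₂/z₀) = ln(z₁/z₀) ⇒ ln z₀ = (ln z₁ − r·ln z₂)/(1 − r)
ln z₀ = (1.54543 − 0.79201×3.48431) / 0.20799 = -5.8379
z₀ = exp(-5.8379) = 0.002915 m

z₀ ≈ 0.00291 m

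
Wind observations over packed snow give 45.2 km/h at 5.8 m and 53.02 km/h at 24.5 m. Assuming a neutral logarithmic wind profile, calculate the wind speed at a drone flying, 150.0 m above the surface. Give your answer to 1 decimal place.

Log law: V ∝ ln(z/z₀). From the pair, with r = V₁/V₂ = 0.85251,
ln z₀ = (ln z₁ − r·ln z₂)/(1 − r) = (1.7579 − 0.85251×3.1987)/0.14749 = -6.5701 → z₀ = 0.001402 m
V₃ = V₁ · ln(z₃/z₀)/ln(z₁/z₀) = 45.2 × 11.5808/8.3280 = 62.8544 km/h

62.9 km/h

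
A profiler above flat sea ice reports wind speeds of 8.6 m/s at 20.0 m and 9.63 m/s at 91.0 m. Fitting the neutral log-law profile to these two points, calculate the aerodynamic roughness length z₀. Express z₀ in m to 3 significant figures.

Log law: V(z) ∝ ln(z/z₀). With r = V₁/V₂ = 8.6/9.63 = 0.89304,
r · ln(z₂/z₀) = ln(z₁/z₀) ⇒ ln z₀ = (ln z₁ − r·ln z₂)/(1 − r)
ln z₀ = (2.99573 − 0.89304×4.51086) / 0.10696 = -9.6548
z₀ = exp(-9.6548) = 0.00006411 m

z₀ ≈ 0.0000641 m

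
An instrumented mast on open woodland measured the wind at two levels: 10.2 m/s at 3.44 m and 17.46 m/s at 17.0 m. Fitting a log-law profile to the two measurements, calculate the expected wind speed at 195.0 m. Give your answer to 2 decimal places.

28.55 m/s

Log law: V ∝ ln(z/z₀). From the pair, with r = V₁/V₂ = 0.58419,
ln z₀ = (ln z₁ − r·ln z₂)/(1 − r) = (1.2355 − 0.58419×2.8332)/0.41581 = -1.0093 → z₀ = 0.3645 m
V₃ = V₁ · ln(z₃/z₀)/ln(z₁/z₀) = 10.2 × 6.2823/2.2448 = 28.5462 m/s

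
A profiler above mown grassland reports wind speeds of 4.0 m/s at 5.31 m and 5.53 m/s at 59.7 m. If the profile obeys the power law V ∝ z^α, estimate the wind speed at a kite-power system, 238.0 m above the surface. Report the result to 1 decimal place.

First find α: α = ln(V₂/V₁)/ln(z₂/z₁) = ln(5.53/4.0)/ln(59.7/5.31) = 0.32389/2.41974 = 0.1339
Extrapolate from 59.7 m to 238.0 m: V₃ = 5.53 × (238.0/59.7)^0.1339 = 5.53 × 1.2034 = 6.6545 m/s

6.7 m/s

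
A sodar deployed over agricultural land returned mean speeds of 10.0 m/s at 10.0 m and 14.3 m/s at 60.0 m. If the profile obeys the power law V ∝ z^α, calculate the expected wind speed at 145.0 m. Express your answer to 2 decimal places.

17.05 m/s

First find α: α = ln(V₂/V₁)/ln(z₂/z₁) = ln(14.3/10.0)/ln(60.0/10.0) = 0.35767/1.79176 = 0.1996
Extrapolate from 60.0 m to 145.0 m: V₃ = 14.3 × (145.0/60.0)^0.1996 = 14.3 × 1.1926 = 17.0543 m/s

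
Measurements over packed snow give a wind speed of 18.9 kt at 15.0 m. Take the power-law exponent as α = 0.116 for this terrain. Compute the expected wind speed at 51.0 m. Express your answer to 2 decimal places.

21.78 kt

Power-law profile: V₂ = V₁ · (z₂/z₁)^α
V₂ = 18.9 × (51.0/15.0)^0.116 = 18.9 × (3.4000)^0.116
    = 18.9 × 1.1525 = 21.7828 kt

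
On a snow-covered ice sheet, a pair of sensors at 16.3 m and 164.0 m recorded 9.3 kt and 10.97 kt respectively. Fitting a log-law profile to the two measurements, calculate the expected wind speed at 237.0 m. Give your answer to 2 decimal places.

Log law: V ∝ ln(z/z₀). From the pair, with r = V₁/V₂ = 0.84777,
ln z₀ = (ln z₁ − r·ln z₂)/(1 − r) = (2.7912 − 0.84777×5.0999)/0.15223 = -10.0657 → z₀ = 0.00004251 m
V₃ = V₁ · ln(z₃/z₀)/ln(z₁/z₀) = 9.3 × 15.5337/12.8568 = 11.2363 kt

11.24 kt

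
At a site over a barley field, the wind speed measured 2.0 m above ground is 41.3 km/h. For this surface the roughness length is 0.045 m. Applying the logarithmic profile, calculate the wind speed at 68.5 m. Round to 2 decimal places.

79.76 km/h

Log law: V(z) ∝ ln(z/z₀), so V₂/V₁ = ln(z₂/z₀) / ln(z₁/z₀).
ln(68.5/0.045) = 7.3279, ln(2.0/0.045) = 3.7942
V₂ = 41.3 × 7.3279/3.7942 = 41.3 × 1.9313 = 79.7639 km/h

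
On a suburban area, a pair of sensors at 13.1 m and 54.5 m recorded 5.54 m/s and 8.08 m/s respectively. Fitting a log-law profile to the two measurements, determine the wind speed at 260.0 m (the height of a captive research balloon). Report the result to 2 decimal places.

Log law: V ∝ ln(z/z₀). From the pair, with r = V₁/V₂ = 0.68564,
ln z₀ = (ln z₁ − r·ln z₂)/(1 − r) = (2.5726 − 0.68564×3.9982)/0.31436 = -0.5367 → z₀ = 0.5846 m
V₃ = V₁ · ln(z₃/z₀)/ln(z₁/z₀) = 5.54 × 6.0974/3.1094 = 10.8639 m/s

10.86 m/s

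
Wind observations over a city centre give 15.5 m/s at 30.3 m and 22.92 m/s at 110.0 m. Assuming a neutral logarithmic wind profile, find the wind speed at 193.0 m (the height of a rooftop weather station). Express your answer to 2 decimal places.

Log law: V ∝ ln(z/z₀). From the pair, with r = V₁/V₂ = 0.67627,
ln z₀ = (ln z₁ − r·ln z₂)/(1 − r) = (3.4111 − 0.67627×4.7005)/0.32373 = 0.7178 → z₀ = 2.050 m
V₃ = V₁ · ln(z₃/z₀)/ln(z₁/z₀) = 15.5 × 4.5449/2.6933 = 26.1555 m/s

26.16 m/s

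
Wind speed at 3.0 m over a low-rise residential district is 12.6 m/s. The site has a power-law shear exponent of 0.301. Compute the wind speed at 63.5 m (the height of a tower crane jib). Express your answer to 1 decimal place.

31.6 m/s

Power-law profile: V₂ = V₁ · (z₂/z₁)^α
V₂ = 12.6 × (63.5/3.0)^0.301 = 12.6 × (21.1667)^0.301
    = 12.6 × 2.5062 = 31.5785 m/s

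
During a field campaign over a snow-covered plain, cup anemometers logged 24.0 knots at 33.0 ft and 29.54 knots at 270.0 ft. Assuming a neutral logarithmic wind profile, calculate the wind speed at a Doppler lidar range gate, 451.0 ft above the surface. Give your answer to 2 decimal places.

30.89 knots

Log law: V ∝ ln(z/z₀). From the pair, with r = V₁/V₂ = 0.81246,
ln z₀ = (ln z₁ − r·ln z₂)/(1 − r) = (3.4965 − 0.81246×5.5984)/0.18754 = -5.6093 → z₀ = 0.003664 ft
V₃ = V₁ · ln(z₃/z₀)/ln(z₁/z₀) = 24.0 × 11.7207/9.1058 = 30.8922 knots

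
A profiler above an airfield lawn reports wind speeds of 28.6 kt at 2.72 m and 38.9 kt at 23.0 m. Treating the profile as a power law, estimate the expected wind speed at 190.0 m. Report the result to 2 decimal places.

52.73 kt

First find α: α = ln(V₂/V₁)/ln(z₂/z₁) = ln(38.9/28.6)/ln(23.0/2.72) = 0.30759/2.13486 = 0.1441
Extrapolate from 23.0 m to 190.0 m: V₃ = 38.9 × (190.0/23.0)^0.1441 = 38.9 × 1.3556 = 52.7319 kt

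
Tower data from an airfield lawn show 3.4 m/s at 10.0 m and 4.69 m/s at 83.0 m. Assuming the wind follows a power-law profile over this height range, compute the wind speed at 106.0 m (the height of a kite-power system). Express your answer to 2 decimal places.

4.87 m/s

First find α: α = ln(V₂/V₁)/ln(z₂/z₁) = ln(4.69/3.4)/ln(83.0/10.0) = 0.32166/2.11626 = 0.1520
Extrapolate from 83.0 m to 106.0 m: V₃ = 4.69 × (106.0/83.0)^0.1520 = 4.69 × 1.0379 = 4.8676 m/s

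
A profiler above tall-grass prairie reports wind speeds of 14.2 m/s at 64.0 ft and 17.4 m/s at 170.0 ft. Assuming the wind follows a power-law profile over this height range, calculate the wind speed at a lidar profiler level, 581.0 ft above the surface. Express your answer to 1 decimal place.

First find α: α = ln(V₂/V₁)/ln(z₂/z₁) = ln(17.4/14.2)/ln(170.0/64.0) = 0.20323/0.97692 = 0.2080
Extrapolate from 170.0 ft to 581.0 ft: V₃ = 17.4 × (581.0/170.0)^0.2080 = 17.4 × 1.2913 = 22.4688 m/s

22.5 m/s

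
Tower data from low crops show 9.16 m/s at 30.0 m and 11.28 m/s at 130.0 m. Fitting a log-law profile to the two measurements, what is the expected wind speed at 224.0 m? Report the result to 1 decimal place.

Log law: V ∝ ln(z/z₀). From the pair, with r = V₁/V₂ = 0.81206,
ln z₀ = (ln z₁ − r·ln z₂)/(1 − r) = (3.4012 − 0.81206×4.8675)/0.18794 = -2.9345 → z₀ = 0.05316 m
V₃ = V₁ · ln(z₃/z₀)/ln(z₁/z₀) = 9.16 × 8.3461/6.3357 = 12.0667 m/s

12.1 m/s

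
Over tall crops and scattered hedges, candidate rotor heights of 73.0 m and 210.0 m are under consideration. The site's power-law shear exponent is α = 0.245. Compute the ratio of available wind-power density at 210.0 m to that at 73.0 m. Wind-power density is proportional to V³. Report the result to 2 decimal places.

Speed ratio: V_B/V_A = (z_B/z_A)^α = (210.0/73.0)^0.245 = (2.8767)^0.245 = 1.29548
Power-density ratio: P_B/P_A = (V_B/V_A)³ = (1.29548)³ = 2.17415

2.17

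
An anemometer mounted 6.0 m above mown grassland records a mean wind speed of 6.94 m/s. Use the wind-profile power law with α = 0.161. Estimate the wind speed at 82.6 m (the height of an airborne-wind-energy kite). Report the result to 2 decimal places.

10.59 m/s

Power-law profile: V₂ = V₁ · (z₂/z₁)^α
V₂ = 6.94 × (82.6/6.0)^0.161 = 6.94 × (13.7667)^0.161
    = 6.94 × 1.5253 = 10.5855 m/s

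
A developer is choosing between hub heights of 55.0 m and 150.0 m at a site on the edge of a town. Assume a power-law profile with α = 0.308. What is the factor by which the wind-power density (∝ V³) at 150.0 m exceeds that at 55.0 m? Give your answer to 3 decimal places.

Speed ratio: V_B/V_A = (z_B/z_A)^α = (150.0/55.0)^0.308 = (2.7273)^0.308 = 1.36209
Power-density ratio: P_B/P_A = (V_B/V_A)³ = (1.36209)³ = 2.52705

2.527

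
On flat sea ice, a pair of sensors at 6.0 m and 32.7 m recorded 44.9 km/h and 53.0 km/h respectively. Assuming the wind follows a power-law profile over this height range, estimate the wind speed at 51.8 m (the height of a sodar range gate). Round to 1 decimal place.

First find α: α = ln(V₂/V₁)/ln(z₂/z₁) = ln(53.0/44.9)/ln(32.7/6.0) = 0.16585/1.69562 = 0.0978
Extrapolate from 32.7 m to 51.8 m: V₃ = 53.0 × (51.8/32.7)^0.0978 = 53.0 × 1.0460 = 55.4392 km/h

55.4 km/h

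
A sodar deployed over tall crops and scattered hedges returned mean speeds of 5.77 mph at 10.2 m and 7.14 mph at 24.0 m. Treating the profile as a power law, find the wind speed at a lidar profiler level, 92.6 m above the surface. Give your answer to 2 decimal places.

First find α: α = ln(V₂/V₁)/ln(z₂/z₁) = ln(7.14/5.77)/ln(24.0/10.2) = 0.21304/0.85567 = 0.2490
Extrapolate from 24.0 m to 92.6 m: V₃ = 7.14 × (92.6/24.0)^0.2490 = 7.14 × 1.3996 = 9.9930 mph

9.99 mph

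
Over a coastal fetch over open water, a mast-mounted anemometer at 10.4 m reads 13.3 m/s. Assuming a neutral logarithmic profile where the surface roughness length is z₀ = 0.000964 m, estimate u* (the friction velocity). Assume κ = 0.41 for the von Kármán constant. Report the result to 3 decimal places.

u* ≈ 0.587 m/s

Log law: V(z) = (u*/κ) · ln(z/z₀) ⇒ u* = κ · V / ln(z/z₀)
u* = 0.41 × 13.3 / ln(10.4/0.000964) = 0.41 × 13.3 / 9.2862
   = 5.4530 / 9.2862 = 0.5872 m/s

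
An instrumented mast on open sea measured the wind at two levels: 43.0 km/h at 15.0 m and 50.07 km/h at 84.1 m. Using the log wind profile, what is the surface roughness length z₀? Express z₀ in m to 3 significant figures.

z₀ ≈ 0.000419 m

Log law: V(z) ∝ ln(z/z₀). With r = V₁/V₂ = 43.0/50.07 = 0.85880,
r · ln(z₂/z₀) = ln(z₁/z₀) ⇒ ln z₀ = (ln z₁ − r·ln z₂)/(1 − r)
ln z₀ = (2.70805 − 0.85880×4.43201) / 0.14120 = -7.7771
z₀ = exp(-7.7771) = 0.0004192 m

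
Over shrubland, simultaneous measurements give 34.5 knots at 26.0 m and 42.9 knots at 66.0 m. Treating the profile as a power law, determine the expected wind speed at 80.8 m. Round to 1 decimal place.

First find α: α = ln(V₂/V₁)/ln(z₂/z₁) = ln(42.9/34.5)/ln(66.0/26.0) = 0.21791/0.93156 = 0.2339
Extrapolate from 66.0 m to 80.8 m: V₃ = 42.9 × (80.8/66.0)^0.2339 = 42.9 × 1.0485 = 44.9792 knots

45.0 knots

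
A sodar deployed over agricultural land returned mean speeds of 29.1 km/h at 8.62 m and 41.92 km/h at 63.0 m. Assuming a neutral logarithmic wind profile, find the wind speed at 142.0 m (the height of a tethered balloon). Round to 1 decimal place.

Log law: V ∝ ln(z/z₀). From the pair, with r = V₁/V₂ = 0.69418,
ln z₀ = (ln z₁ − r·ln z₂)/(1 − r) = (2.1541 − 0.69418×4.1431)/0.30582 = -2.3608 → z₀ = 0.09434 m
V₃ = V₁ · ln(z₃/z₀)/ln(z₁/z₀) = 29.1 × 7.3167/4.5149 = 47.1580 km/h

47.2 km/h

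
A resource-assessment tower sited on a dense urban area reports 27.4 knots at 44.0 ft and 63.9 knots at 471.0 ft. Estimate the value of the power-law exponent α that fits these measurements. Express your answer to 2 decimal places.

α ≈ 0.36

Power law: V₂/V₁ = (z₂/z₁)^α ⇒ α = ln(V₂/V₁) / ln(z₂/z₁)
α = ln(63.9/27.4) / ln(471.0/44.0) = ln(2.3321) / ln(10.7045)
  = 0.84678 / 2.37067 = 0.35719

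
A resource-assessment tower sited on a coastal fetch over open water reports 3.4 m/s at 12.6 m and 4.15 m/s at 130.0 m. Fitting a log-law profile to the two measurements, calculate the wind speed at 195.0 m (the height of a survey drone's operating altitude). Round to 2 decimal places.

Log law: V ∝ ln(z/z₀). From the pair, with r = V₁/V₂ = 0.81928,
ln z₀ = (ln z₁ − r·ln z₂)/(1 − r) = (2.5337 − 0.81928×4.8675)/0.18072 = -8.0464 → z₀ = 0.0003203 m
V₃ = V₁ · ln(z₃/z₀)/ln(z₁/z₀) = 3.4 × 13.3194/10.5801 = 4.2803 m/s

4.28 m/s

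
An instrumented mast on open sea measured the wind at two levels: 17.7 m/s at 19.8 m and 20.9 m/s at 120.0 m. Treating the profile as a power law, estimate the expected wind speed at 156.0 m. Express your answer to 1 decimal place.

21.4 m/s

First find α: α = ln(V₂/V₁)/ln(z₂/z₁) = ln(20.9/17.7)/ln(120.0/19.8) = 0.16618/1.80181 = 0.0922
Extrapolate from 120.0 m to 156.0 m: V₃ = 20.9 × (156.0/120.0)^0.0922 = 20.9 × 1.0245 = 21.4119 m/s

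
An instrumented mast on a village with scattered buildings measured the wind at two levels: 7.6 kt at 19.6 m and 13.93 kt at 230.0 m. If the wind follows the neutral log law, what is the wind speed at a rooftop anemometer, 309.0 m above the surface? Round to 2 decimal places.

Log law: V ∝ ln(z/z₀). From the pair, with r = V₁/V₂ = 0.54559,
ln z₀ = (ln z₁ − r·ln z₂)/(1 − r) = (2.9755 − 0.54559×5.4381)/0.45441 = 0.0189 → z₀ = 1.019 m
V₃ = V₁ · ln(z₃/z₀)/ln(z₁/z₀) = 7.6 × 5.7144/2.9566 = 14.6890 kt

14.69 kt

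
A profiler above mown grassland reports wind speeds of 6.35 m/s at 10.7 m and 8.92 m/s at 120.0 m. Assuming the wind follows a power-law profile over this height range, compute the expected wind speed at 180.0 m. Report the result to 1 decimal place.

First find α: α = ln(V₂/V₁)/ln(z₂/z₁) = ln(8.92/6.35)/ln(120.0/10.7) = 0.33984/2.41725 = 0.1406
Extrapolate from 120.0 m to 180.0 m: V₃ = 8.92 × (180.0/120.0)^0.1406 = 8.92 × 1.0587 = 9.4433 m/s

9.4 m/s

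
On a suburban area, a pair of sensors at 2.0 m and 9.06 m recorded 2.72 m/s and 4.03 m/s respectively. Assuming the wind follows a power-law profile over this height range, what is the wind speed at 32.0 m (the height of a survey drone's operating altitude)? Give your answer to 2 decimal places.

First find α: α = ln(V₂/V₁)/ln(z₂/z₁) = ln(4.03/2.72)/ln(9.06/2.0) = 0.39313/1.51072 = 0.2602
Extrapolate from 9.06 m to 32.0 m: V₃ = 4.03 × (32.0/9.06)^0.2602 = 4.03 × 1.3887 = 5.5965 m/s

5.60 m/s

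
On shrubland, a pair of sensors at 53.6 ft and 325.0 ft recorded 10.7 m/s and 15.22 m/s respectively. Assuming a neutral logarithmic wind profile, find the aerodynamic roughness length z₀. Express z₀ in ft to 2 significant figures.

Log law: V(z) ∝ ln(z/z₀). With r = V₁/V₂ = 10.7/15.22 = 0.70302,
r · ln(z₂/z₀) = ln(z₁/z₀) ⇒ ln z₀ = (ln z₁ − r·ln z₂)/(1 − r)
ln z₀ = (3.98155 − 0.70302×5.78383) / 0.29698 = -0.2849
z₀ = exp(-0.2849) = 0.7521 ft

z₀ ≈ 0.75 ft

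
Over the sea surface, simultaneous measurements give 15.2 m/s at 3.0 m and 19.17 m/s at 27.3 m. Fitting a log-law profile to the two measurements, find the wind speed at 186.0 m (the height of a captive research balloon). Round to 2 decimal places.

22.62 m/s

Log law: V ∝ ln(z/z₀). From the pair, with r = V₁/V₂ = 0.79291,
ln z₀ = (ln z₁ − r·ln z₂)/(1 − r) = (1.0986 − 0.79291×3.3069)/0.20709 = -7.3562 → z₀ = 0.0006386 m
V₃ = V₁ · ln(z₃/z₀)/ln(z₁/z₀) = 15.2 × 12.5820/8.4549 = 22.6197 m/s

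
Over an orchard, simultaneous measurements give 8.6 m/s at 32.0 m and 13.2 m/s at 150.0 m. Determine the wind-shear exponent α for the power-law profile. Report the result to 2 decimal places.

α ≈ 0.28

Power law: V₂/V₁ = (z₂/z₁)^α ⇒ α = ln(V₂/V₁) / ln(z₂/z₁)
α = ln(13.2/8.6) / ln(150.0/32.0) = ln(1.5349) / ln(4.6875)
  = 0.42845 / 1.54490 = 0.27733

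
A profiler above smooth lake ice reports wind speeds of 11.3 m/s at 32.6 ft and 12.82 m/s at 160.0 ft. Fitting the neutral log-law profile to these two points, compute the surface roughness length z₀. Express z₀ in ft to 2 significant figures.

z₀ ≈ 0.00024 ft

Log law: V(z) ∝ ln(z/z₀). With r = V₁/V₂ = 11.3/12.82 = 0.88144,
r · ln(z₂/z₀) = ln(z₁/z₀) ⇒ ln z₀ = (ln z₁ − r·ln z₂)/(1 − r)
ln z₀ = (3.48431 − 0.88144×5.07517) / 0.11856 = -8.3425
z₀ = exp(-8.3425) = 0.0002382 ft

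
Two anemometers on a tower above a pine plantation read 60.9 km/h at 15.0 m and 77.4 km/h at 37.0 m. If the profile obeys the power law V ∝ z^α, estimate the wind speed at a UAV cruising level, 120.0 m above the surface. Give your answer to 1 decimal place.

105.8 km/h

First find α: α = ln(V₂/V₁)/ln(z₂/z₁) = ln(77.4/60.9)/ln(37.0/15.0) = 0.23975/0.90287 = 0.2655
Extrapolate from 37.0 m to 120.0 m: V₃ = 77.4 × (120.0/37.0)^0.2655 = 77.4 × 1.3667 = 105.7864 km/h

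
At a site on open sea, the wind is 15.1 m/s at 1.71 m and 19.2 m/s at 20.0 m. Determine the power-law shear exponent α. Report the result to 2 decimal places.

Power law: V₂/V₁ = (z₂/z₁)^α ⇒ α = ln(V₂/V₁) / ln(z₂/z₁)
α = ln(19.2/15.1) / ln(20.0/1.71) = ln(1.2715) / ln(11.6959)
  = 0.24022 / 2.45924 = 0.09768

α ≈ 0.10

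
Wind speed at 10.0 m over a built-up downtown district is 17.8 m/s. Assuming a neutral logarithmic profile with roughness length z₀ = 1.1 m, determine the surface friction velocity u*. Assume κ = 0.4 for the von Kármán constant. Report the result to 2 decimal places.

Log law: V(z) = (u*/κ) · ln(z/z₀) ⇒ u* = κ · V / ln(z/z₀)
u* = 0.4 × 17.8 / ln(10.0/1.1) = 0.4 × 17.8 / 2.2073
   = 7.1200 / 2.2073 = 3.2257 m/s

u* ≈ 3.23 m/s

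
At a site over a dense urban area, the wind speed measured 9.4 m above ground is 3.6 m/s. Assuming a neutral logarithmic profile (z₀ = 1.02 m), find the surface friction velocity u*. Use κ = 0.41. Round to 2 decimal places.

Log law: V(z) = (u*/κ) · ln(z/z₀) ⇒ u* = κ · V / ln(z/z₀)
u* = 0.41 × 3.6 / ln(9.4/1.02) = 0.41 × 3.6 / 2.2209
   = 1.4760 / 2.2209 = 0.6646 m/s

u* ≈ 0.66 m/s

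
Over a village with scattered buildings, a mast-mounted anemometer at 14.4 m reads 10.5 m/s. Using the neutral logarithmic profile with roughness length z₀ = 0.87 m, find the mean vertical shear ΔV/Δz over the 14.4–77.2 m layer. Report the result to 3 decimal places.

Log law: V₂ = V₁ · ln(z₂/z₀)/ln(z₁/z₀) = 10.5 × 4.4857/2.8065 = 16.7823 m/s
ΔV/Δz = (16.7823 − 10.5)/(77.2 − 14.4) = 6.2823/62.8000 = 0.10004 m/s/m

0.100 m/s/m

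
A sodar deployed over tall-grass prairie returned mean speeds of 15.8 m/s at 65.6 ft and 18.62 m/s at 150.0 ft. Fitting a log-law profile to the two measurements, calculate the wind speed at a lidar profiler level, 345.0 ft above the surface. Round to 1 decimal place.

Log law: V ∝ ln(z/z₀). From the pair, with r = V₁/V₂ = 0.84855,
ln z₀ = (ln z₁ − r·ln z₂)/(1 − r) = (4.1836 − 0.84855×5.0106)/0.15145 = -0.4503 → z₀ = 0.6374 ft
V₃ = V₁ · ln(z₃/z₀)/ln(z₁/z₀) = 15.8 × 6.2938/4.6339 = 21.4599 m/s

21.5 m/s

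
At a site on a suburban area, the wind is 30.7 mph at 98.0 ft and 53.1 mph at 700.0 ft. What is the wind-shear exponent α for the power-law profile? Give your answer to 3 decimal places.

Power law: V₂/V₁ = (z₂/z₁)^α ⇒ α = ln(V₂/V₁) / ln(z₂/z₁)
α = ln(53.1/30.7) / ln(700.0/98.0) = ln(1.7296) / ln(7.1429)
  = 0.54791 / 1.96611 = 0.27868

α ≈ 0.279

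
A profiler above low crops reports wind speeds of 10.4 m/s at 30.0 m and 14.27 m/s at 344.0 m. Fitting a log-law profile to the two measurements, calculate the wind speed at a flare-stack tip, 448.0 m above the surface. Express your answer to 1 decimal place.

Log law: V ∝ ln(z/z₀). From the pair, with r = V₁/V₂ = 0.72880,
ln z₀ = (ln z₁ − r·ln z₂)/(1 − r) = (3.4012 − 0.72880×5.8406)/0.27120 = -3.1544 → z₀ = 0.04266 m
V₃ = V₁ · ln(z₃/z₀)/ln(z₁/z₀) = 10.4 × 9.2592/6.5556 = 14.6891 m/s

14.7 m/s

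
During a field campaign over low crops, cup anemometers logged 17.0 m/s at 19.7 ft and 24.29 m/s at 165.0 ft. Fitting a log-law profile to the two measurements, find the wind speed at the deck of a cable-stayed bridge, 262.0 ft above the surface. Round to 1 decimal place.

Log law: V ∝ ln(z/z₀). From the pair, with r = V₁/V₂ = 0.69988,
ln z₀ = (ln z₁ − r·ln z₂)/(1 − r) = (2.9806 − 0.69988×5.1059)/0.30012 = -1.9756 → z₀ = 0.1387 ft
V₃ = V₁ · ln(z₃/z₀)/ln(z₁/z₀) = 17.0 × 7.5439/4.9562 = 25.8761 m/s

25.9 m/s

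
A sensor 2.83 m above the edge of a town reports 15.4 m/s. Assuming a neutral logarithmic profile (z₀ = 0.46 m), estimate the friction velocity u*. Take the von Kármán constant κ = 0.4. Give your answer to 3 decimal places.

u* ≈ 3.391 m/s

Log law: V(z) = (u*/κ) · ln(z/z₀) ⇒ u* = κ · V / ln(z/z₀)
u* = 0.4 × 15.4 / ln(2.83/0.46) = 0.4 × 15.4 / 1.8168
   = 6.1600 / 1.8168 = 3.3906 m/s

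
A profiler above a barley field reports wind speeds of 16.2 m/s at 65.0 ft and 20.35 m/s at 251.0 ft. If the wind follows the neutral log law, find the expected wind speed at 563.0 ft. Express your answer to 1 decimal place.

22.8 m/s

Log law: V ∝ ln(z/z₀). From the pair, with r = V₁/V₂ = 0.79607,
ln z₀ = (ln z₁ − r·ln z₂)/(1 − r) = (4.1744 − 0.79607×5.5255)/0.20393 = -1.0997 → z₀ = 0.3330 ft
V₃ = V₁ · ln(z₃/z₀)/ln(z₁/z₀) = 16.2 × 7.4329/5.2740 = 22.8314 m/s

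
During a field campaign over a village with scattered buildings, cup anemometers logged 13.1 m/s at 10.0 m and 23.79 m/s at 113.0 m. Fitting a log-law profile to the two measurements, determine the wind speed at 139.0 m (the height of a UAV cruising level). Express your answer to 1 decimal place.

24.7 m/s

Log law: V ∝ ln(z/z₀). From the pair, with r = V₁/V₂ = 0.55065,
ln z₀ = (ln z₁ − r·ln z₂)/(1 − r) = (2.3026 − 0.55065×4.7274)/0.44935 = -0.6689 → z₀ = 0.5123 m
V₃ = V₁ · ln(z₃/z₀)/ln(z₁/z₀) = 13.1 × 5.6033/2.9715 = 24.7030 m/s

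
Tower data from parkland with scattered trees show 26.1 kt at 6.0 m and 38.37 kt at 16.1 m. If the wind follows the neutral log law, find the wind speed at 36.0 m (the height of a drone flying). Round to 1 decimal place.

Log law: V ∝ ln(z/z₀). From the pair, with r = V₁/V₂ = 0.68022,
ln z₀ = (ln z₁ − r·ln z₂)/(1 − r) = (1.7918 − 0.68022×2.7788)/0.31978 = -0.3079 → z₀ = 0.7350 m
V₃ = V₁ · ln(z₃/z₀)/ln(z₁/z₀) = 26.1 × 3.8914/2.0996 = 48.3731 kt

48.4 kt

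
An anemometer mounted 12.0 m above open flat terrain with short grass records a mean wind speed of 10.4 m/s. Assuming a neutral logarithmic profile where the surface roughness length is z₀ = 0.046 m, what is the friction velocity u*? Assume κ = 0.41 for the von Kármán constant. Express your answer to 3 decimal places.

Log law: V(z) = (u*/κ) · ln(z/z₀) ⇒ u* = κ · V / ln(z/z₀)
u* = 0.41 × 10.4 / ln(12.0/0.046) = 0.41 × 10.4 / 5.5640
   = 4.2640 / 5.5640 = 0.7664 m/s

u* ≈ 0.766 m/s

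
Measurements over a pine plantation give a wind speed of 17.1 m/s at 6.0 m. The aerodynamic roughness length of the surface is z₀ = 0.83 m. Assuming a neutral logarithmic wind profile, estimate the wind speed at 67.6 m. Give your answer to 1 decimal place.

38.0 m/s

Log law: V(z) ∝ ln(z/z₀), so V₂/V₁ = ln(z₂/z₀) / ln(z₁/z₀).
ln(67.6/0.83) = 4.3999, ln(6.0/0.83) = 1.9781
V₂ = 17.1 × 4.3999/1.9781 = 17.1 × 2.2243 = 38.0362 m/s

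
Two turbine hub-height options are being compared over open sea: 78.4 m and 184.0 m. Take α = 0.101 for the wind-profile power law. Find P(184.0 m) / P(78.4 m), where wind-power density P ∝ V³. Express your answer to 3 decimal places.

1.295

Speed ratio: V_B/V_A = (z_B/z_A)^α = (184.0/78.4)^0.101 = (2.3469)^0.101 = 1.08999
Power-density ratio: P_B/P_A = (V_B/V_A)³ = (1.08999)³ = 1.29498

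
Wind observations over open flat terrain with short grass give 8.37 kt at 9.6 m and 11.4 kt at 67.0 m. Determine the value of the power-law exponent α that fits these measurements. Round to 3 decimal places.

Power law: V₂/V₁ = (z₂/z₁)^α ⇒ α = ln(V₂/V₁) / ln(z₂/z₁)
α = ln(11.4/8.37) / ln(67.0/9.6) = ln(1.3620) / ln(6.9792)
  = 0.30896 / 1.94293 = 0.15902

α ≈ 0.159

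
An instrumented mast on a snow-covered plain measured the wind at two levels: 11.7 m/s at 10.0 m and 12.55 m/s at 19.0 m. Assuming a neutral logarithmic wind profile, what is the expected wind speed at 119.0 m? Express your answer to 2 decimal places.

Log law: V ∝ ln(z/z₀). From the pair, with r = V₁/V₂ = 0.93227,
ln z₀ = (ln z₁ − r·ln z₂)/(1 − r) = (2.3026 − 0.93227×2.9444)/0.06773 = -6.5323 → z₀ = 0.001456 m
V₃ = V₁ · ln(z₃/z₀)/ln(z₁/z₀) = 11.7 × 11.3115/8.8349 = 14.9797 m/s

14.98 m/s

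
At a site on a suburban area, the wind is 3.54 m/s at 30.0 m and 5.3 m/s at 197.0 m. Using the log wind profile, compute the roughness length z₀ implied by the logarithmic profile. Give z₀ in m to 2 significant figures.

z₀ ≈ 0.68 m

Log law: V(z) ∝ ln(z/z₀). With r = V₁/V₂ = 3.54/5.3 = 0.66792,
r · ln(z₂/z₀) = ln(z₁/z₀) ⇒ ln z₀ = (ln z₁ − r·ln z₂)/(1 − r)
ln z₀ = (3.40120 − 0.66792×5.28320) / 0.33208 = -0.3842
z₀ = exp(-0.3842) = 0.6810 m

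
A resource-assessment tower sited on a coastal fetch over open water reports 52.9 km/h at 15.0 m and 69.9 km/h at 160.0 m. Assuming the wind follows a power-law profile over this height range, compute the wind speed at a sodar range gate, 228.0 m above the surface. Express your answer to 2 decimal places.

72.88 km/h

First find α: α = ln(V₂/V₁)/ln(z₂/z₁) = ln(69.9/52.9)/ln(160.0/15.0) = 0.27866/2.36712 = 0.1177
Extrapolate from 160.0 m to 228.0 m: V₃ = 69.9 × (228.0/160.0)^0.1177 = 69.9 × 1.0426 = 72.8760 km/h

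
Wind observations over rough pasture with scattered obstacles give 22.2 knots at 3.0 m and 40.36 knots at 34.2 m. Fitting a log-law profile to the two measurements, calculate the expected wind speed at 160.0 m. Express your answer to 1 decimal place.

Log law: V ∝ ln(z/z₀). From the pair, with r = V₁/V₂ = 0.55005,
ln z₀ = (ln z₁ − r·ln z₂)/(1 − r) = (1.0986 − 0.55005×3.5322)/0.44995 = -1.8764 → z₀ = 0.1531 m
V₃ = V₁ · ln(z₃/z₀)/ln(z₁/z₀) = 22.2 × 6.9516/2.9750 = 51.8737 knots

51.9 knots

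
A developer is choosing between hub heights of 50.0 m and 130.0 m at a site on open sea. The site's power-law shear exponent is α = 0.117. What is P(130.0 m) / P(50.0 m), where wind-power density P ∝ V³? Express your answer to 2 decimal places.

1.40

Speed ratio: V_B/V_A = (z_B/z_A)^α = (130.0/50.0)^0.117 = (2.6000)^0.117 = 1.11828
Power-density ratio: P_B/P_A = (V_B/V_A)³ = (1.11828)³ = 1.39848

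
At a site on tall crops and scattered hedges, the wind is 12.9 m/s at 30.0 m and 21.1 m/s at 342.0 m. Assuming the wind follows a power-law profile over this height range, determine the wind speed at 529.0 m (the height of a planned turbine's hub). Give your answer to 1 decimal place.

23.0 m/s

First find α: α = ln(V₂/V₁)/ln(z₂/z₁) = ln(21.1/12.9)/ln(342.0/30.0) = 0.49205/2.43361 = 0.2022
Extrapolate from 342.0 m to 529.0 m: V₃ = 21.1 × (529.0/342.0)^0.2022 = 21.1 × 1.0922 = 23.0453 m/s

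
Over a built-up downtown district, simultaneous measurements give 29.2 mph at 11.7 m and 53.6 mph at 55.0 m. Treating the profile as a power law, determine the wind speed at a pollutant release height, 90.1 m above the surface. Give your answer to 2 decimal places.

First find α: α = ln(V₂/V₁)/ln(z₂/z₁) = ln(53.6/29.2)/ln(55.0/11.7) = 0.60738/1.54774 = 0.3924
Extrapolate from 55.0 m to 90.1 m: V₃ = 53.6 × (90.1/55.0)^0.3924 = 53.6 × 1.2137 = 65.0559 mph

65.06 mph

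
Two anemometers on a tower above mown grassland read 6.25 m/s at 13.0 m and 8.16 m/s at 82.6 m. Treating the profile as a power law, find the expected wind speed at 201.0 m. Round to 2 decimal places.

First find α: α = ln(V₂/V₁)/ln(z₂/z₁) = ln(8.16/6.25)/ln(82.6/13.0) = 0.26666/1.84906 = 0.1442
Extrapolate from 82.6 m to 201.0 m: V₃ = 8.16 × (201.0/82.6)^0.1442 = 8.16 × 1.1368 = 9.2766 m/s

9.28 m/s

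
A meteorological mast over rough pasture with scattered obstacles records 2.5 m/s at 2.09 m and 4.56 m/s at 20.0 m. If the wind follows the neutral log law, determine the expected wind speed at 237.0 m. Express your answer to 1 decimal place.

6.8 m/s

Log law: V ∝ ln(z/z₀). From the pair, with r = V₁/V₂ = 0.54825,
ln z₀ = (ln z₁ − r·ln z₂)/(1 − r) = (0.7372 − 0.54825×2.9957)/0.45175 = -2.0038 → z₀ = 0.1348 m
V₃ = V₁ · ln(z₃/z₀)/ln(z₁/z₀) = 2.5 × 7.4719/2.7410 = 6.8150 m/s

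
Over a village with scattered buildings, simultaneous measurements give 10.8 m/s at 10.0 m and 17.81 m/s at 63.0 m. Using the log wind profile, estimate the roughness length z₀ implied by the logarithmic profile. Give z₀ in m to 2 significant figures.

z₀ ≈ 0.59 m

Log law: V(z) ∝ ln(z/z₀). With r = V₁/V₂ = 10.8/17.81 = 0.60640,
r · ln(z₂/z₀) = ln(z₁/z₀) ⇒ ln z₀ = (ln z₁ − r·ln z₂)/(1 − r)
ln z₀ = (2.30259 − 0.60640×4.14313) / 0.39360 = -0.5331
z₀ = exp(-0.5331) = 0.5868 m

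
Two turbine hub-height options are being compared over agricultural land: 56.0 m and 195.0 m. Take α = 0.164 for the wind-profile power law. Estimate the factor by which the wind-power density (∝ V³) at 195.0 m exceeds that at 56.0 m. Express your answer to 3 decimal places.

1.848

Speed ratio: V_B/V_A = (z_B/z_A)^α = (195.0/56.0)^0.164 = (3.4821)^0.164 = 1.22705
Power-density ratio: P_B/P_A = (V_B/V_A)³ = (1.22705)³ = 1.84752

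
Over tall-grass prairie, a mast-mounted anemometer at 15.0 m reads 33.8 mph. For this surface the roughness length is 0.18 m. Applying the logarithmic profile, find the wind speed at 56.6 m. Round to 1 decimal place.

Log law: V(z) ∝ ln(z/z₀), so V₂/V₁ = ln(z₂/z₀) / ln(z₁/z₀).
ln(56.6/0.18) = 5.7508, ln(15.0/0.18) = 4.4228
V₂ = 33.8 × 5.7508/4.4228 = 33.8 × 1.3002 = 43.9484 mph

43.9 mph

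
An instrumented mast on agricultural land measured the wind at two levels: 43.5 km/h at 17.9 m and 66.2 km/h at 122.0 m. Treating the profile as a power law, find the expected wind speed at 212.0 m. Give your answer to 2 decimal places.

First find α: α = ln(V₂/V₁)/ln(z₂/z₁) = ln(66.2/43.5)/ln(122.0/17.9) = 0.41992/1.91922 = 0.2188
Extrapolate from 122.0 m to 212.0 m: V₃ = 66.2 × (212.0/122.0)^0.2188 = 66.2 × 1.1285 = 74.7075 km/h

74.71 km/h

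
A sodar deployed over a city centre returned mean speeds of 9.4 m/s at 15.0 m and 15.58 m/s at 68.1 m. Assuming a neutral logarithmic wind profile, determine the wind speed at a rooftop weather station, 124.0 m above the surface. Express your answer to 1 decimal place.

18.0 m/s

Log law: V ∝ ln(z/z₀). From the pair, with r = V₁/V₂ = 0.60334,
ln z₀ = (ln z₁ − r·ln z₂)/(1 − r) = (2.7081 − 0.60334×4.2210)/0.39666 = 0.4068 → z₀ = 1.502 m
V₃ = V₁ · ln(z₃/z₀)/ln(z₁/z₀) = 9.4 × 4.4134/2.3012 = 18.0280 m/s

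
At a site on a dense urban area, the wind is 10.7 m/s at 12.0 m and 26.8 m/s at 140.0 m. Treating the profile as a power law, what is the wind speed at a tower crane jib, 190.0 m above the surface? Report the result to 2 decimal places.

First find α: α = ln(V₂/V₁)/ln(z₂/z₁) = ln(26.8/10.7)/ln(140.0/12.0) = 0.91816/2.45674 = 0.3737
Extrapolate from 140.0 m to 190.0 m: V₃ = 26.8 × (190.0/140.0)^0.3737 = 26.8 × 1.1209 = 30.0401 m/s

30.04 m/s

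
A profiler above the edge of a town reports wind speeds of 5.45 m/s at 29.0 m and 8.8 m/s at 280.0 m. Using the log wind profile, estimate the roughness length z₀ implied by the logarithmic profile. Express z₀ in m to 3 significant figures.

Log law: V(z) ∝ ln(z/z₀). With r = V₁/V₂ = 5.45/8.8 = 0.61932,
r · ln(z₂/z₀) = ln(z₁/z₀) ⇒ ln z₀ = (ln z₁ − r·ln z₂)/(1 − r)
ln z₀ = (3.36730 − 0.61932×5.63479) / 0.38068 = -0.3216
z₀ = exp(-0.3216) = 0.7250 m

z₀ ≈ 0.725 m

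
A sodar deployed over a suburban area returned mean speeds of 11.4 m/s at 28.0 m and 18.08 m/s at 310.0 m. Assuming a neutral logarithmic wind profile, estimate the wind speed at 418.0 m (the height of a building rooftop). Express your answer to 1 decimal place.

Log law: V ∝ ln(z/z₀). From the pair, with r = V₁/V₂ = 0.63053,
ln z₀ = (ln z₁ − r·ln z₂)/(1 − r) = (3.3322 − 0.63053×5.7366)/0.36947 = -0.7711 → z₀ = 0.4625 m
V₃ = V₁ · ln(z₃/z₀)/ln(z₁/z₀) = 11.4 × 6.8065/4.1033 = 18.9105 m/s

18.9 m/s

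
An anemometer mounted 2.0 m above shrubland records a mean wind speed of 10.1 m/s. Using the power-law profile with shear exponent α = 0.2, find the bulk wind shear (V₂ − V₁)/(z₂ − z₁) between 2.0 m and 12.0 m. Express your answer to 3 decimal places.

Power law: V₂ = V₁ · (z₂/z₁)^α = 10.1 × (6.0000)^0.2 = 14.4528 m/s
ΔV/Δz = (14.4528 − 10.1)/(12.0 − 2.0) = 4.3528/10.0000 = 0.43528 m/s/m

0.435 m/s/m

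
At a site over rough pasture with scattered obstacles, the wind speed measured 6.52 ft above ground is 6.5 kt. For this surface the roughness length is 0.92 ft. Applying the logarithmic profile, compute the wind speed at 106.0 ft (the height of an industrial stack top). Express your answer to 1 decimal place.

Log law: V(z) ∝ ln(z/z₀), so V₂/V₁ = ln(z₂/z₀) / ln(z₁/z₀).
ln(106.0/0.92) = 4.7468, ln(6.52/0.92) = 1.9583
V₂ = 6.5 × 4.7468/1.9583 = 6.5 × 2.4240 = 15.7560 kt

15.8 kt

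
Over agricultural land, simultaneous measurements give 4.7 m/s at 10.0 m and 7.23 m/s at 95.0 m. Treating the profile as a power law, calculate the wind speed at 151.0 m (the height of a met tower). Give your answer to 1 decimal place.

First find α: α = ln(V₂/V₁)/ln(z₂/z₁) = ln(7.23/4.7)/ln(95.0/10.0) = 0.43068/2.25129 = 0.1913
Extrapolate from 95.0 m to 151.0 m: V₃ = 7.23 × (151.0/95.0)^0.1913 = 7.23 × 1.0927 = 7.9002 m/s

7.9 m/s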